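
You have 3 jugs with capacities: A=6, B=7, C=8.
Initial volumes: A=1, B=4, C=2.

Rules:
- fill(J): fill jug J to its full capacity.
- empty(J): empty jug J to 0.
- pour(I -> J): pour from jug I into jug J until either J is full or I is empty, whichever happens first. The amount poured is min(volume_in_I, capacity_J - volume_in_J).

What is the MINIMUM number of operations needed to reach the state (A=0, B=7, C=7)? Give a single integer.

BFS from (A=1, B=4, C=2). One shortest path:
  1. pour(A -> B) -> (A=0 B=5 C=2)
  2. pour(B -> C) -> (A=0 B=0 C=7)
  3. fill(B) -> (A=0 B=7 C=7)
Reached target in 3 moves.

Answer: 3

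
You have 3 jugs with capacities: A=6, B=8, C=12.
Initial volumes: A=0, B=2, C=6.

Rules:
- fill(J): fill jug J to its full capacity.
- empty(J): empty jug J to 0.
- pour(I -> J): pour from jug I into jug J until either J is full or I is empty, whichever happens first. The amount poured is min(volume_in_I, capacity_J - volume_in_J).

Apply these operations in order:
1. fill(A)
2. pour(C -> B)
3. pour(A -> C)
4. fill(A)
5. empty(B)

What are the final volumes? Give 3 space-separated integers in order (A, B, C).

Step 1: fill(A) -> (A=6 B=2 C=6)
Step 2: pour(C -> B) -> (A=6 B=8 C=0)
Step 3: pour(A -> C) -> (A=0 B=8 C=6)
Step 4: fill(A) -> (A=6 B=8 C=6)
Step 5: empty(B) -> (A=6 B=0 C=6)

Answer: 6 0 6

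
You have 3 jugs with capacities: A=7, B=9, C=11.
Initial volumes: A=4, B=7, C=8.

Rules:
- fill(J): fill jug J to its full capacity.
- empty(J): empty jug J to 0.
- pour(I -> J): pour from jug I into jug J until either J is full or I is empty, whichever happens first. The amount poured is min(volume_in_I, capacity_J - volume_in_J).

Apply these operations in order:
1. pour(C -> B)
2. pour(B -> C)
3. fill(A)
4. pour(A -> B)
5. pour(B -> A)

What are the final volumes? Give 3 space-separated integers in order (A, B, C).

Step 1: pour(C -> B) -> (A=4 B=9 C=6)
Step 2: pour(B -> C) -> (A=4 B=4 C=11)
Step 3: fill(A) -> (A=7 B=4 C=11)
Step 4: pour(A -> B) -> (A=2 B=9 C=11)
Step 5: pour(B -> A) -> (A=7 B=4 C=11)

Answer: 7 4 11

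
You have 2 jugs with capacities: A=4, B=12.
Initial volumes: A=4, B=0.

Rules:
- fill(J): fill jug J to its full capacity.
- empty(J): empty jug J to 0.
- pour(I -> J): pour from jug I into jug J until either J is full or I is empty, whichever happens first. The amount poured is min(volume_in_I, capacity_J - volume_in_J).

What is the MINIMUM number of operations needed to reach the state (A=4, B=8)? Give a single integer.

Answer: 3

Derivation:
BFS from (A=4, B=0). One shortest path:
  1. empty(A) -> (A=0 B=0)
  2. fill(B) -> (A=0 B=12)
  3. pour(B -> A) -> (A=4 B=8)
Reached target in 3 moves.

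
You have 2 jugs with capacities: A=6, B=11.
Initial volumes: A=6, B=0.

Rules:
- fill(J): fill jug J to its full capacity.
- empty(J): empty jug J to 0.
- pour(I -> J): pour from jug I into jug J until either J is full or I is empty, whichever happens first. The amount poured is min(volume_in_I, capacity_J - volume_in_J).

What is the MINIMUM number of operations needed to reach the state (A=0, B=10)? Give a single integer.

BFS from (A=6, B=0). One shortest path:
  1. empty(A) -> (A=0 B=0)
  2. fill(B) -> (A=0 B=11)
  3. pour(B -> A) -> (A=6 B=5)
  4. empty(A) -> (A=0 B=5)
  5. pour(B -> A) -> (A=5 B=0)
  6. fill(B) -> (A=5 B=11)
  7. pour(B -> A) -> (A=6 B=10)
  8. empty(A) -> (A=0 B=10)
Reached target in 8 moves.

Answer: 8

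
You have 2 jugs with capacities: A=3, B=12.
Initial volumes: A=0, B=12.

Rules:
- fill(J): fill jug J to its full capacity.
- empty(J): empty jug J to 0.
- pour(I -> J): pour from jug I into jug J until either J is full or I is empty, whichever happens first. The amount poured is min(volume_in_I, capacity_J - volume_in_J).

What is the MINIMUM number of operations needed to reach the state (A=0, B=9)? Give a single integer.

Answer: 2

Derivation:
BFS from (A=0, B=12). One shortest path:
  1. pour(B -> A) -> (A=3 B=9)
  2. empty(A) -> (A=0 B=9)
Reached target in 2 moves.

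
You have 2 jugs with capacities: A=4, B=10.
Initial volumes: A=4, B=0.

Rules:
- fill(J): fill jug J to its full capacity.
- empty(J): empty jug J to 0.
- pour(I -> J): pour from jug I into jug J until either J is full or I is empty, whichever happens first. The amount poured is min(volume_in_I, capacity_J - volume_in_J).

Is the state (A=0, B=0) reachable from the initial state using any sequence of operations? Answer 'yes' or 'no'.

Answer: yes

Derivation:
BFS from (A=4, B=0):
  1. empty(A) -> (A=0 B=0)
Target reached → yes.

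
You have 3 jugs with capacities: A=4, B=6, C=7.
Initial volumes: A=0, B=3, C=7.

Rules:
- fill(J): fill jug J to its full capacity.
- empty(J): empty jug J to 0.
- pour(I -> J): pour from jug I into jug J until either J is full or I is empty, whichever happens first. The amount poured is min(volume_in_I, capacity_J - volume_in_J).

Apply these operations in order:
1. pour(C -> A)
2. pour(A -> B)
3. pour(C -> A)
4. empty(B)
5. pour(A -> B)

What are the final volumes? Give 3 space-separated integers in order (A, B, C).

Step 1: pour(C -> A) -> (A=4 B=3 C=3)
Step 2: pour(A -> B) -> (A=1 B=6 C=3)
Step 3: pour(C -> A) -> (A=4 B=6 C=0)
Step 4: empty(B) -> (A=4 B=0 C=0)
Step 5: pour(A -> B) -> (A=0 B=4 C=0)

Answer: 0 4 0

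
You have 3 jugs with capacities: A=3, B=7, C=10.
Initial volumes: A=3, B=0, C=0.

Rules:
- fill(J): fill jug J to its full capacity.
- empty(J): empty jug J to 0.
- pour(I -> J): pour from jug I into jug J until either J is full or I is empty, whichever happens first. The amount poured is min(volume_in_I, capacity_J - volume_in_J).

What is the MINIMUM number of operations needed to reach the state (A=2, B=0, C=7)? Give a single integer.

Answer: 6

Derivation:
BFS from (A=3, B=0, C=0). One shortest path:
  1. pour(A -> B) -> (A=0 B=3 C=0)
  2. fill(A) -> (A=3 B=3 C=0)
  3. pour(A -> B) -> (A=0 B=6 C=0)
  4. fill(A) -> (A=3 B=6 C=0)
  5. pour(A -> B) -> (A=2 B=7 C=0)
  6. pour(B -> C) -> (A=2 B=0 C=7)
Reached target in 6 moves.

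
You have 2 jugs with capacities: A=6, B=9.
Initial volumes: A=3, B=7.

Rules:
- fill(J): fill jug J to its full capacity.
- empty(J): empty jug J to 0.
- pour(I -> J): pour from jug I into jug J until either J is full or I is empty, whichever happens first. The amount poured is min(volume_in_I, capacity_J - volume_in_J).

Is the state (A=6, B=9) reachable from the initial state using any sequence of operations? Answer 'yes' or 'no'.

Answer: yes

Derivation:
BFS from (A=3, B=7):
  1. fill(A) -> (A=6 B=7)
  2. fill(B) -> (A=6 B=9)
Target reached → yes.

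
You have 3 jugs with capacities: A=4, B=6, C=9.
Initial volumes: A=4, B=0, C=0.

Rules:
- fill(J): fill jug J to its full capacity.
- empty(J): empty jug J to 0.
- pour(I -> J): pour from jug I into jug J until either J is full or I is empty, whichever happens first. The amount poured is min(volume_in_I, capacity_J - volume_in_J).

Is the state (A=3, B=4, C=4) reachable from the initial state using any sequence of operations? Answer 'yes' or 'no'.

Answer: no

Derivation:
BFS explored all 230 reachable states.
Reachable set includes: (0,0,0), (0,0,1), (0,0,2), (0,0,3), (0,0,4), (0,0,5), (0,0,6), (0,0,7), (0,0,8), (0,0,9), (0,1,0), (0,1,1) ...
Target (A=3, B=4, C=4) not in reachable set → no.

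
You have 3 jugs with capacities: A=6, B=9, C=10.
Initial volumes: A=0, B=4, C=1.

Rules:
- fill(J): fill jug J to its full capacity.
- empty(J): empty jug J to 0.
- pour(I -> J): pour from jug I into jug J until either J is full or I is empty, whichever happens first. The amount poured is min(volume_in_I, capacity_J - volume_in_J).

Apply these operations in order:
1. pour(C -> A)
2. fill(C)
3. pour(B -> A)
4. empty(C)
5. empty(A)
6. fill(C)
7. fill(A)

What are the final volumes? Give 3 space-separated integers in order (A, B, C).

Answer: 6 0 10

Derivation:
Step 1: pour(C -> A) -> (A=1 B=4 C=0)
Step 2: fill(C) -> (A=1 B=4 C=10)
Step 3: pour(B -> A) -> (A=5 B=0 C=10)
Step 4: empty(C) -> (A=5 B=0 C=0)
Step 5: empty(A) -> (A=0 B=0 C=0)
Step 6: fill(C) -> (A=0 B=0 C=10)
Step 7: fill(A) -> (A=6 B=0 C=10)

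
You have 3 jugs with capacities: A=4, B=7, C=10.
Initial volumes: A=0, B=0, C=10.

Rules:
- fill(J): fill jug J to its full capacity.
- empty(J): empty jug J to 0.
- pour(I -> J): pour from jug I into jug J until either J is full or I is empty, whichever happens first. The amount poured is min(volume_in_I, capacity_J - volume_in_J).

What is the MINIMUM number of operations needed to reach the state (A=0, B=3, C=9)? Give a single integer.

Answer: 7

Derivation:
BFS from (A=0, B=0, C=10). One shortest path:
  1. pour(C -> A) -> (A=4 B=0 C=6)
  2. empty(A) -> (A=0 B=0 C=6)
  3. pour(C -> B) -> (A=0 B=6 C=0)
  4. fill(C) -> (A=0 B=6 C=10)
  5. pour(C -> B) -> (A=0 B=7 C=9)
  6. pour(B -> A) -> (A=4 B=3 C=9)
  7. empty(A) -> (A=0 B=3 C=9)
Reached target in 7 moves.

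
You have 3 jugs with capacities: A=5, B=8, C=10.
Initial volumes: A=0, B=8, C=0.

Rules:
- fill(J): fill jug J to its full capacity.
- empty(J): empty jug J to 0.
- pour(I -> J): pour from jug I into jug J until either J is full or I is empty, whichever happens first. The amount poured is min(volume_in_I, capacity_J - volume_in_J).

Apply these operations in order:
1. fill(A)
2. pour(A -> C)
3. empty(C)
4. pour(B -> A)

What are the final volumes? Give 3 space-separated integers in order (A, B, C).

Step 1: fill(A) -> (A=5 B=8 C=0)
Step 2: pour(A -> C) -> (A=0 B=8 C=5)
Step 3: empty(C) -> (A=0 B=8 C=0)
Step 4: pour(B -> A) -> (A=5 B=3 C=0)

Answer: 5 3 0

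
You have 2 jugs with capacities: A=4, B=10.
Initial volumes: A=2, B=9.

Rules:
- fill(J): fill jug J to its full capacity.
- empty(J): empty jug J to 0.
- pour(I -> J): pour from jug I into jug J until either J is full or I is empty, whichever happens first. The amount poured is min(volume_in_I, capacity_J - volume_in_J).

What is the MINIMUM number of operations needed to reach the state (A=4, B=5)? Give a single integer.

Answer: 2

Derivation:
BFS from (A=2, B=9). One shortest path:
  1. empty(A) -> (A=0 B=9)
  2. pour(B -> A) -> (A=4 B=5)
Reached target in 2 moves.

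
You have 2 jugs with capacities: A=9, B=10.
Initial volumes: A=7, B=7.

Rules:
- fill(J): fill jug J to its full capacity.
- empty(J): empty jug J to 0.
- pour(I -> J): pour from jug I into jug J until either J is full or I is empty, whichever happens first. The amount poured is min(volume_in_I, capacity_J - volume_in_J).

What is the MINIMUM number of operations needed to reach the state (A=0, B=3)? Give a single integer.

BFS from (A=7, B=7). One shortest path:
  1. pour(A -> B) -> (A=4 B=10)
  2. empty(B) -> (A=4 B=0)
  3. pour(A -> B) -> (A=0 B=4)
  4. fill(A) -> (A=9 B=4)
  5. pour(A -> B) -> (A=3 B=10)
  6. empty(B) -> (A=3 B=0)
  7. pour(A -> B) -> (A=0 B=3)
Reached target in 7 moves.

Answer: 7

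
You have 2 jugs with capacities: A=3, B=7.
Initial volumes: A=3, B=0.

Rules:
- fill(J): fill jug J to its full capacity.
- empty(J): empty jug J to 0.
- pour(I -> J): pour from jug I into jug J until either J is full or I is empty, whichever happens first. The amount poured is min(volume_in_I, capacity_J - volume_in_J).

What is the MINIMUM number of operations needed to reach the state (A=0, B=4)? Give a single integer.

BFS from (A=3, B=0). One shortest path:
  1. empty(A) -> (A=0 B=0)
  2. fill(B) -> (A=0 B=7)
  3. pour(B -> A) -> (A=3 B=4)
  4. empty(A) -> (A=0 B=4)
Reached target in 4 moves.

Answer: 4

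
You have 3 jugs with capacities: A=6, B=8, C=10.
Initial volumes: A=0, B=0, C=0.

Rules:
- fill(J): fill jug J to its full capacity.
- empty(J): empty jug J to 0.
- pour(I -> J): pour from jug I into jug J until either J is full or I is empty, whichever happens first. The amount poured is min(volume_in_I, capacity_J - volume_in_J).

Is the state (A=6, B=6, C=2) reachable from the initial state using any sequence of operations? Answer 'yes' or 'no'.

BFS from (A=0, B=0, C=0):
  1. fill(A) -> (A=6 B=0 C=0)
  2. fill(B) -> (A=6 B=8 C=0)
  3. pour(B -> C) -> (A=6 B=0 C=8)
  4. pour(A -> B) -> (A=0 B=6 C=8)
  5. pour(C -> A) -> (A=6 B=6 C=2)
Target reached → yes.

Answer: yes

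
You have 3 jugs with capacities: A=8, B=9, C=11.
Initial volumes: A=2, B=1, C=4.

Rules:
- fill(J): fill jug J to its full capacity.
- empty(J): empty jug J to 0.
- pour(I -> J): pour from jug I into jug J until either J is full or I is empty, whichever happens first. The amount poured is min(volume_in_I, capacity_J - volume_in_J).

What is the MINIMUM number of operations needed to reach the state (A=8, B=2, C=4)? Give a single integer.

BFS from (A=2, B=1, C=4). One shortest path:
  1. empty(B) -> (A=2 B=0 C=4)
  2. pour(A -> B) -> (A=0 B=2 C=4)
  3. fill(A) -> (A=8 B=2 C=4)
Reached target in 3 moves.

Answer: 3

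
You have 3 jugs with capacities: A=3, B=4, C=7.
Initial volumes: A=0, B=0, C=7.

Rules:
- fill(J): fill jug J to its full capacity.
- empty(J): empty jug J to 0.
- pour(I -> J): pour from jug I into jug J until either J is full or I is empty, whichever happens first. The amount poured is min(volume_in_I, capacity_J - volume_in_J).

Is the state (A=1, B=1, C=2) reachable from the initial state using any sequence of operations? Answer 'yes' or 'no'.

Answer: no

Derivation:
BFS explored all 124 reachable states.
Reachable set includes: (0,0,0), (0,0,1), (0,0,2), (0,0,3), (0,0,4), (0,0,5), (0,0,6), (0,0,7), (0,1,0), (0,1,1), (0,1,2), (0,1,3) ...
Target (A=1, B=1, C=2) not in reachable set → no.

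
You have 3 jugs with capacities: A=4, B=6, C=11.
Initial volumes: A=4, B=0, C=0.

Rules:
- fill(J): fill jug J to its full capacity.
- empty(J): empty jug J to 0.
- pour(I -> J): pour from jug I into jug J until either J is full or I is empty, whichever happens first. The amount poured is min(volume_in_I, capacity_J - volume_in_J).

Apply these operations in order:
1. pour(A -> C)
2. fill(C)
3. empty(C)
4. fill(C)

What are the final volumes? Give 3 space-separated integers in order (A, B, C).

Answer: 0 0 11

Derivation:
Step 1: pour(A -> C) -> (A=0 B=0 C=4)
Step 2: fill(C) -> (A=0 B=0 C=11)
Step 3: empty(C) -> (A=0 B=0 C=0)
Step 4: fill(C) -> (A=0 B=0 C=11)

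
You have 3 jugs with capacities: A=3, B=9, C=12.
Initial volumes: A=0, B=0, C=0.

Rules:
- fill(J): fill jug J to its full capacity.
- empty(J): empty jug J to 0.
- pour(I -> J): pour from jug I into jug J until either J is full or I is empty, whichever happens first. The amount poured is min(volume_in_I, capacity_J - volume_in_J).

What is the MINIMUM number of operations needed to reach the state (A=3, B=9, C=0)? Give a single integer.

BFS from (A=0, B=0, C=0). One shortest path:
  1. fill(A) -> (A=3 B=0 C=0)
  2. fill(B) -> (A=3 B=9 C=0)
Reached target in 2 moves.

Answer: 2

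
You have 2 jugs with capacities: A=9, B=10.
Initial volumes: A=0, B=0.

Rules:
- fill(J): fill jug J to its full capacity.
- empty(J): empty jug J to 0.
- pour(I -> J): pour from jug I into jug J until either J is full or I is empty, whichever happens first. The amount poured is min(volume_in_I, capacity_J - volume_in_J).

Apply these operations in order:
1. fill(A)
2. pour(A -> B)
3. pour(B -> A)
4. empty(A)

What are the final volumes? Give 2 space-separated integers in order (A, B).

Step 1: fill(A) -> (A=9 B=0)
Step 2: pour(A -> B) -> (A=0 B=9)
Step 3: pour(B -> A) -> (A=9 B=0)
Step 4: empty(A) -> (A=0 B=0)

Answer: 0 0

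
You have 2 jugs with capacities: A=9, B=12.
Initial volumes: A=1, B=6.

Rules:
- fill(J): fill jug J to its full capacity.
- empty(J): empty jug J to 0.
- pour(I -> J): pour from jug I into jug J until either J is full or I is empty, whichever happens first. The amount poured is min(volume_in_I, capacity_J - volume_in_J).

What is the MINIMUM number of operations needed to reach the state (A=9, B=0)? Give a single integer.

Answer: 2

Derivation:
BFS from (A=1, B=6). One shortest path:
  1. fill(A) -> (A=9 B=6)
  2. empty(B) -> (A=9 B=0)
Reached target in 2 moves.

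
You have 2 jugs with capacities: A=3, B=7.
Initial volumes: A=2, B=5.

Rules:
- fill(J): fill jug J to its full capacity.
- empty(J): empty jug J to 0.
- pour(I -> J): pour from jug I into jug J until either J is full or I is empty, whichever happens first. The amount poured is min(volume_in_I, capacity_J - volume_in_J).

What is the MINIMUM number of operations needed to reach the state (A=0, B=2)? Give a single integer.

Answer: 2

Derivation:
BFS from (A=2, B=5). One shortest path:
  1. empty(B) -> (A=2 B=0)
  2. pour(A -> B) -> (A=0 B=2)
Reached target in 2 moves.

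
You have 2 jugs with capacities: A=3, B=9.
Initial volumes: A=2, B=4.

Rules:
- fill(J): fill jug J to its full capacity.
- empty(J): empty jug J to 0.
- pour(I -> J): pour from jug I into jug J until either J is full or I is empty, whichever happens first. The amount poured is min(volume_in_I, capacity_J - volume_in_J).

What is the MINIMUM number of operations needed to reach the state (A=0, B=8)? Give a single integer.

Answer: 3

Derivation:
BFS from (A=2, B=4). One shortest path:
  1. fill(B) -> (A=2 B=9)
  2. pour(B -> A) -> (A=3 B=8)
  3. empty(A) -> (A=0 B=8)
Reached target in 3 moves.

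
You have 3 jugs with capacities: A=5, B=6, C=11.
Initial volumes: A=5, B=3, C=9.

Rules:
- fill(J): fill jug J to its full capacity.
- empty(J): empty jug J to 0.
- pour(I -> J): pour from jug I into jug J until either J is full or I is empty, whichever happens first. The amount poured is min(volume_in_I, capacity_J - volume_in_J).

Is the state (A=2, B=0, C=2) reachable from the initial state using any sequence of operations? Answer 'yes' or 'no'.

BFS from (A=5, B=3, C=9):
  1. pour(A -> B) -> (A=2 B=6 C=9)
  2. empty(B) -> (A=2 B=0 C=9)
  3. pour(C -> B) -> (A=2 B=6 C=3)
  4. empty(B) -> (A=2 B=0 C=3)
  5. pour(C -> B) -> (A=2 B=3 C=0)
  6. pour(A -> C) -> (A=0 B=3 C=2)
  7. fill(A) -> (A=5 B=3 C=2)
  8. pour(A -> B) -> (A=2 B=6 C=2)
  9. empty(B) -> (A=2 B=0 C=2)
Target reached → yes.

Answer: yes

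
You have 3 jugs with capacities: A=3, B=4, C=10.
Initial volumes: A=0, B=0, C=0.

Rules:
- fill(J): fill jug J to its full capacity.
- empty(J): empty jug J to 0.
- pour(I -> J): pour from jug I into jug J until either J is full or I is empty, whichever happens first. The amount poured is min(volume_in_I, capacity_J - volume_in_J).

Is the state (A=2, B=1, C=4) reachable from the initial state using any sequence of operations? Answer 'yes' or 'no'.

BFS explored all 166 reachable states.
Reachable set includes: (0,0,0), (0,0,1), (0,0,2), (0,0,3), (0,0,4), (0,0,5), (0,0,6), (0,0,7), (0,0,8), (0,0,9), (0,0,10), (0,1,0) ...
Target (A=2, B=1, C=4) not in reachable set → no.

Answer: no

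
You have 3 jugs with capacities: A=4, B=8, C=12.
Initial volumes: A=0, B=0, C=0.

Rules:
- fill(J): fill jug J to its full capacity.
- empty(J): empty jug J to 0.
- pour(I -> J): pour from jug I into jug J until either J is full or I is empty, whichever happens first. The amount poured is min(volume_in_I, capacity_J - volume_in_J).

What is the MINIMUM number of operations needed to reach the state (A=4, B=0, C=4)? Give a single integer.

BFS from (A=0, B=0, C=0). One shortest path:
  1. fill(A) -> (A=4 B=0 C=0)
  2. pour(A -> C) -> (A=0 B=0 C=4)
  3. fill(A) -> (A=4 B=0 C=4)
Reached target in 3 moves.

Answer: 3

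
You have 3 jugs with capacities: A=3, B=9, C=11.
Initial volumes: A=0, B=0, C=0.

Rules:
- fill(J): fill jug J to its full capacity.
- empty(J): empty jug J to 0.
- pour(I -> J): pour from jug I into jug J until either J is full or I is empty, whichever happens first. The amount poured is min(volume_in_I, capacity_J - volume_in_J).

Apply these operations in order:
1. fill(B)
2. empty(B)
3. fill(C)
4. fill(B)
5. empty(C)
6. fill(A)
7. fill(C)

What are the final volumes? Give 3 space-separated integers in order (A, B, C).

Step 1: fill(B) -> (A=0 B=9 C=0)
Step 2: empty(B) -> (A=0 B=0 C=0)
Step 3: fill(C) -> (A=0 B=0 C=11)
Step 4: fill(B) -> (A=0 B=9 C=11)
Step 5: empty(C) -> (A=0 B=9 C=0)
Step 6: fill(A) -> (A=3 B=9 C=0)
Step 7: fill(C) -> (A=3 B=9 C=11)

Answer: 3 9 11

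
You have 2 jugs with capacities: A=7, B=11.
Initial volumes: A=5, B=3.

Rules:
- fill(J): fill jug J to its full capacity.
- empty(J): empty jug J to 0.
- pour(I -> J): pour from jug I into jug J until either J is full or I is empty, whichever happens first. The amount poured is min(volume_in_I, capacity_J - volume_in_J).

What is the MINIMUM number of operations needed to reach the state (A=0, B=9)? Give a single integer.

BFS from (A=5, B=3). One shortest path:
  1. fill(B) -> (A=5 B=11)
  2. pour(B -> A) -> (A=7 B=9)
  3. empty(A) -> (A=0 B=9)
Reached target in 3 moves.

Answer: 3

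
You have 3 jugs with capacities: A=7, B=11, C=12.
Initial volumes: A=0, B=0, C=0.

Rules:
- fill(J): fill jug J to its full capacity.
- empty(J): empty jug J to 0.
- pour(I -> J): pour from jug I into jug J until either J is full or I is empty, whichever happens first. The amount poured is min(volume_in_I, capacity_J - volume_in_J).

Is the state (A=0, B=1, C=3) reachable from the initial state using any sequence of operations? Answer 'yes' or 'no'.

BFS from (A=0, B=0, C=0):
  1. fill(A) -> (A=7 B=0 C=0)
  2. fill(C) -> (A=7 B=0 C=12)
  3. pour(A -> B) -> (A=0 B=7 C=12)
  4. fill(A) -> (A=7 B=7 C=12)
  5. pour(A -> B) -> (A=3 B=11 C=12)
  6. empty(B) -> (A=3 B=0 C=12)
  7. pour(C -> B) -> (A=3 B=11 C=1)
  8. empty(B) -> (A=3 B=0 C=1)
  9. pour(C -> B) -> (A=3 B=1 C=0)
  10. pour(A -> C) -> (A=0 B=1 C=3)
Target reached → yes.

Answer: yes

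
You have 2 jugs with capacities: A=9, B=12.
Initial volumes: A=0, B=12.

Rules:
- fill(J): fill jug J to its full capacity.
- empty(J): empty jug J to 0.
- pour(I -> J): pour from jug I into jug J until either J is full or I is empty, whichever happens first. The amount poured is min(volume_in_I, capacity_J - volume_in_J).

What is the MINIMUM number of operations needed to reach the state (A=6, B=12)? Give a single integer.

BFS from (A=0, B=12). One shortest path:
  1. fill(A) -> (A=9 B=12)
  2. empty(B) -> (A=9 B=0)
  3. pour(A -> B) -> (A=0 B=9)
  4. fill(A) -> (A=9 B=9)
  5. pour(A -> B) -> (A=6 B=12)
Reached target in 5 moves.

Answer: 5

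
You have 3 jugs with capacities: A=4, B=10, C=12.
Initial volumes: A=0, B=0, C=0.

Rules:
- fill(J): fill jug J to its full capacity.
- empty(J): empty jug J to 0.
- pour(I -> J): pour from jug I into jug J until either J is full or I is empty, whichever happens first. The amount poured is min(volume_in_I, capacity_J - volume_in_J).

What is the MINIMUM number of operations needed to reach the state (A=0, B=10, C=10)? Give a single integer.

BFS from (A=0, B=0, C=0). One shortest path:
  1. fill(B) -> (A=0 B=10 C=0)
  2. pour(B -> C) -> (A=0 B=0 C=10)
  3. fill(B) -> (A=0 B=10 C=10)
Reached target in 3 moves.

Answer: 3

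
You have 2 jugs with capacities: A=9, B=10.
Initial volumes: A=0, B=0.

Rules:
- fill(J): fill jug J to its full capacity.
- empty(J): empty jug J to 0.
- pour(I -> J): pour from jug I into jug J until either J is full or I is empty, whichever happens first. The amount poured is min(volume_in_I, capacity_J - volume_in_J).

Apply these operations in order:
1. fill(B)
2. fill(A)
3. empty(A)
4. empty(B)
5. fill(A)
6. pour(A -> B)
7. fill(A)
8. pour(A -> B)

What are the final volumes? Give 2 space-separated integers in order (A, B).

Step 1: fill(B) -> (A=0 B=10)
Step 2: fill(A) -> (A=9 B=10)
Step 3: empty(A) -> (A=0 B=10)
Step 4: empty(B) -> (A=0 B=0)
Step 5: fill(A) -> (A=9 B=0)
Step 6: pour(A -> B) -> (A=0 B=9)
Step 7: fill(A) -> (A=9 B=9)
Step 8: pour(A -> B) -> (A=8 B=10)

Answer: 8 10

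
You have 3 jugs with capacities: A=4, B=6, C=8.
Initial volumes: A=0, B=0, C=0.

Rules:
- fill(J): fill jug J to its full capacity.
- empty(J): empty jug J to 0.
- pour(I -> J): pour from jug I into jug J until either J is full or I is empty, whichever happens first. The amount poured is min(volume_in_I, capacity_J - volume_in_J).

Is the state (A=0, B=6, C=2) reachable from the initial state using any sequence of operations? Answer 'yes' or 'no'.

Answer: yes

Derivation:
BFS from (A=0, B=0, C=0):
  1. fill(C) -> (A=0 B=0 C=8)
  2. pour(C -> B) -> (A=0 B=6 C=2)
Target reached → yes.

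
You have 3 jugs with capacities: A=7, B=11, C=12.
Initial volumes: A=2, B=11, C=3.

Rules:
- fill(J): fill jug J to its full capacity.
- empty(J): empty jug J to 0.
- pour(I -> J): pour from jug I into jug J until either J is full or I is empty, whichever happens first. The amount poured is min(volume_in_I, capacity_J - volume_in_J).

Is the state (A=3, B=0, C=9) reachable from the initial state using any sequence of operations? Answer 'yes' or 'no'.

Answer: yes

Derivation:
BFS from (A=2, B=11, C=3):
  1. empty(B) -> (A=2 B=0 C=3)
  2. pour(A -> B) -> (A=0 B=2 C=3)
  3. fill(A) -> (A=7 B=2 C=3)
  4. pour(A -> B) -> (A=0 B=9 C=3)
  5. pour(C -> A) -> (A=3 B=9 C=0)
  6. pour(B -> C) -> (A=3 B=0 C=9)
Target reached → yes.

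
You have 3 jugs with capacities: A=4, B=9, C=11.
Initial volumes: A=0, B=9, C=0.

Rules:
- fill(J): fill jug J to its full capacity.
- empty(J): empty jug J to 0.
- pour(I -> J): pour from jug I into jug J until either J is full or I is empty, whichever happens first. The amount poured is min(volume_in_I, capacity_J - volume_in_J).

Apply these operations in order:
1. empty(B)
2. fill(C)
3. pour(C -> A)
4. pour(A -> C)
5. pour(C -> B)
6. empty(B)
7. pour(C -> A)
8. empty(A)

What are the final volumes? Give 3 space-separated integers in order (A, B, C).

Answer: 0 0 0

Derivation:
Step 1: empty(B) -> (A=0 B=0 C=0)
Step 2: fill(C) -> (A=0 B=0 C=11)
Step 3: pour(C -> A) -> (A=4 B=0 C=7)
Step 4: pour(A -> C) -> (A=0 B=0 C=11)
Step 5: pour(C -> B) -> (A=0 B=9 C=2)
Step 6: empty(B) -> (A=0 B=0 C=2)
Step 7: pour(C -> A) -> (A=2 B=0 C=0)
Step 8: empty(A) -> (A=0 B=0 C=0)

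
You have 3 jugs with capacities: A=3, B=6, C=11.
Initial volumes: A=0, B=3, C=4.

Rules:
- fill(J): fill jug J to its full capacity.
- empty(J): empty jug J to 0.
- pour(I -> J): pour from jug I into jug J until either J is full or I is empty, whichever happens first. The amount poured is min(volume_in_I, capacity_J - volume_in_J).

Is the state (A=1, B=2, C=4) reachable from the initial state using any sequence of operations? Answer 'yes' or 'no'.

BFS explored all 236 reachable states.
Reachable set includes: (0,0,0), (0,0,1), (0,0,2), (0,0,3), (0,0,4), (0,0,5), (0,0,6), (0,0,7), (0,0,8), (0,0,9), (0,0,10), (0,0,11) ...
Target (A=1, B=2, C=4) not in reachable set → no.

Answer: no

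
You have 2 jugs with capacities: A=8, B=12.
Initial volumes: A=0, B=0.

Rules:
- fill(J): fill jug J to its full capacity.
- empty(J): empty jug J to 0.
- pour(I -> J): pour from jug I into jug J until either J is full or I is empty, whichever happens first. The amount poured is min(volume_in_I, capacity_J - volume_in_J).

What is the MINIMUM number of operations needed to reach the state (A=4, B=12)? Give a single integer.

Answer: 4

Derivation:
BFS from (A=0, B=0). One shortest path:
  1. fill(A) -> (A=8 B=0)
  2. pour(A -> B) -> (A=0 B=8)
  3. fill(A) -> (A=8 B=8)
  4. pour(A -> B) -> (A=4 B=12)
Reached target in 4 moves.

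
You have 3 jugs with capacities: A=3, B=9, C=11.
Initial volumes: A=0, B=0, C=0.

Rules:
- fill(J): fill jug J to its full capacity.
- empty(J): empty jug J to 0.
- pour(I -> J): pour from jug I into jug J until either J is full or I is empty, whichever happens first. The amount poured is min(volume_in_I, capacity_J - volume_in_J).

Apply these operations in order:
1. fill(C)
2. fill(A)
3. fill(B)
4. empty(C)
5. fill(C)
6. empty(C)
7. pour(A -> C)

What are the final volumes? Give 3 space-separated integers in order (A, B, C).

Answer: 0 9 3

Derivation:
Step 1: fill(C) -> (A=0 B=0 C=11)
Step 2: fill(A) -> (A=3 B=0 C=11)
Step 3: fill(B) -> (A=3 B=9 C=11)
Step 4: empty(C) -> (A=3 B=9 C=0)
Step 5: fill(C) -> (A=3 B=9 C=11)
Step 6: empty(C) -> (A=3 B=9 C=0)
Step 7: pour(A -> C) -> (A=0 B=9 C=3)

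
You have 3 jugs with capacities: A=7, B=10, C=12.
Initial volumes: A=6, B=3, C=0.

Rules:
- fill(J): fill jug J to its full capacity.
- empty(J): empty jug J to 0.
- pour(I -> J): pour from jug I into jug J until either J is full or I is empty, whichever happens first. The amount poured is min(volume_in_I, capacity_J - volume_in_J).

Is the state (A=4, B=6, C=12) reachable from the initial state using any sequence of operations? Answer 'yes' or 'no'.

Answer: yes

Derivation:
BFS from (A=6, B=3, C=0):
  1. fill(A) -> (A=7 B=3 C=0)
  2. pour(A -> C) -> (A=0 B=3 C=7)
  3. pour(B -> A) -> (A=3 B=0 C=7)
  4. pour(C -> B) -> (A=3 B=7 C=0)
  5. fill(C) -> (A=3 B=7 C=12)
  6. pour(C -> A) -> (A=7 B=7 C=8)
  7. pour(A -> B) -> (A=4 B=10 C=8)
  8. pour(B -> C) -> (A=4 B=6 C=12)
Target reached → yes.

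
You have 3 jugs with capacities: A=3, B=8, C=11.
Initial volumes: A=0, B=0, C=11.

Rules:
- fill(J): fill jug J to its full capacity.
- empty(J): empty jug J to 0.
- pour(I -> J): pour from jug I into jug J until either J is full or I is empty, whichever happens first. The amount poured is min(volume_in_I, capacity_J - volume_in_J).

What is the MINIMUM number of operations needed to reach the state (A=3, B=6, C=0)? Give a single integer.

Answer: 6

Derivation:
BFS from (A=0, B=0, C=11). One shortest path:
  1. fill(A) -> (A=3 B=0 C=11)
  2. empty(C) -> (A=3 B=0 C=0)
  3. pour(A -> B) -> (A=0 B=3 C=0)
  4. fill(A) -> (A=3 B=3 C=0)
  5. pour(A -> B) -> (A=0 B=6 C=0)
  6. fill(A) -> (A=3 B=6 C=0)
Reached target in 6 moves.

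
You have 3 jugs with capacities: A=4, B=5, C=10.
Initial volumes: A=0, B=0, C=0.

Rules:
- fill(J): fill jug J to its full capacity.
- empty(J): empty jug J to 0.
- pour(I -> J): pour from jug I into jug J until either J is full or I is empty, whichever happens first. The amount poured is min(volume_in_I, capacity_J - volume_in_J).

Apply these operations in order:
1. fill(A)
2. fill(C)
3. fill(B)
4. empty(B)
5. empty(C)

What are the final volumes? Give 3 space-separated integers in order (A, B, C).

Answer: 4 0 0

Derivation:
Step 1: fill(A) -> (A=4 B=0 C=0)
Step 2: fill(C) -> (A=4 B=0 C=10)
Step 3: fill(B) -> (A=4 B=5 C=10)
Step 4: empty(B) -> (A=4 B=0 C=10)
Step 5: empty(C) -> (A=4 B=0 C=0)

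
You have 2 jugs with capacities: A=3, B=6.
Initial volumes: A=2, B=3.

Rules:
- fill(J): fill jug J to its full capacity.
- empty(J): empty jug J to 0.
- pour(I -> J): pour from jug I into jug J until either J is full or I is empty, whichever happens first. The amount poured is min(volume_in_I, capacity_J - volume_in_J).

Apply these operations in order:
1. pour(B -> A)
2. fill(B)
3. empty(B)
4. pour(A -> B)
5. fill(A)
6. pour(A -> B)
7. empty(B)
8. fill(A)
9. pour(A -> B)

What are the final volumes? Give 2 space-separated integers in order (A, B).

Step 1: pour(B -> A) -> (A=3 B=2)
Step 2: fill(B) -> (A=3 B=6)
Step 3: empty(B) -> (A=3 B=0)
Step 4: pour(A -> B) -> (A=0 B=3)
Step 5: fill(A) -> (A=3 B=3)
Step 6: pour(A -> B) -> (A=0 B=6)
Step 7: empty(B) -> (A=0 B=0)
Step 8: fill(A) -> (A=3 B=0)
Step 9: pour(A -> B) -> (A=0 B=3)

Answer: 0 3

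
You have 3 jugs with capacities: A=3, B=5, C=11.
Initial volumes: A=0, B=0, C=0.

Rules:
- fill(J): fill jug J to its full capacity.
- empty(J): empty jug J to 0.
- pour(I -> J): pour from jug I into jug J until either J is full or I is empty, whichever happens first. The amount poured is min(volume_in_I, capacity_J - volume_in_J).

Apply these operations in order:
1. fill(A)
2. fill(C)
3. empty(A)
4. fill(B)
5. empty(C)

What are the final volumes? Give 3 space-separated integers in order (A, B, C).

Answer: 0 5 0

Derivation:
Step 1: fill(A) -> (A=3 B=0 C=0)
Step 2: fill(C) -> (A=3 B=0 C=11)
Step 3: empty(A) -> (A=0 B=0 C=11)
Step 4: fill(B) -> (A=0 B=5 C=11)
Step 5: empty(C) -> (A=0 B=5 C=0)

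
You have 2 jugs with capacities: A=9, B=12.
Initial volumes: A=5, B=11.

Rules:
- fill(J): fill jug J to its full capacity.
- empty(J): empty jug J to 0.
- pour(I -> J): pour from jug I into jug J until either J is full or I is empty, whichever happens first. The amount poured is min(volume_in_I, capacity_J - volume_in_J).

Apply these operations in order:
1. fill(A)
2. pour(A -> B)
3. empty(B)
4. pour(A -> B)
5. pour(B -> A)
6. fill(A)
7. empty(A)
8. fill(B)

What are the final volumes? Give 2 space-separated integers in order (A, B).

Step 1: fill(A) -> (A=9 B=11)
Step 2: pour(A -> B) -> (A=8 B=12)
Step 3: empty(B) -> (A=8 B=0)
Step 4: pour(A -> B) -> (A=0 B=8)
Step 5: pour(B -> A) -> (A=8 B=0)
Step 6: fill(A) -> (A=9 B=0)
Step 7: empty(A) -> (A=0 B=0)
Step 8: fill(B) -> (A=0 B=12)

Answer: 0 12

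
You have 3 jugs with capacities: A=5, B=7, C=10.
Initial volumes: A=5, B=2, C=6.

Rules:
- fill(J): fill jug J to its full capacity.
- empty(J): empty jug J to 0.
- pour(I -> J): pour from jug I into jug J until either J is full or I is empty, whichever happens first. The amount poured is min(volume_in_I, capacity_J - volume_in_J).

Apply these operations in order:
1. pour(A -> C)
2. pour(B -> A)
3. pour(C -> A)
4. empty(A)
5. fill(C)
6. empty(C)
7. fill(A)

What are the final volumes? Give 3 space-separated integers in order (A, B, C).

Answer: 5 0 0

Derivation:
Step 1: pour(A -> C) -> (A=1 B=2 C=10)
Step 2: pour(B -> A) -> (A=3 B=0 C=10)
Step 3: pour(C -> A) -> (A=5 B=0 C=8)
Step 4: empty(A) -> (A=0 B=0 C=8)
Step 5: fill(C) -> (A=0 B=0 C=10)
Step 6: empty(C) -> (A=0 B=0 C=0)
Step 7: fill(A) -> (A=5 B=0 C=0)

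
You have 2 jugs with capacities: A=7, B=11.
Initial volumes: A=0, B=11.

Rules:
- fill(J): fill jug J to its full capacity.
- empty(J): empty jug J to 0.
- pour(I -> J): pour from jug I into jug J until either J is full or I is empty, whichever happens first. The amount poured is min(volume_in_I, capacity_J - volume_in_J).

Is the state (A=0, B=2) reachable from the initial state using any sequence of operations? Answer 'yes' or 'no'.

Answer: yes

Derivation:
BFS from (A=0, B=11):
  1. fill(A) -> (A=7 B=11)
  2. empty(B) -> (A=7 B=0)
  3. pour(A -> B) -> (A=0 B=7)
  4. fill(A) -> (A=7 B=7)
  5. pour(A -> B) -> (A=3 B=11)
  6. empty(B) -> (A=3 B=0)
  7. pour(A -> B) -> (A=0 B=3)
  8. fill(A) -> (A=7 B=3)
  9. pour(A -> B) -> (A=0 B=10)
  10. fill(A) -> (A=7 B=10)
  11. pour(A -> B) -> (A=6 B=11)
  12. empty(B) -> (A=6 B=0)
  13. pour(A -> B) -> (A=0 B=6)
  14. fill(A) -> (A=7 B=6)
  15. pour(A -> B) -> (A=2 B=11)
  16. empty(B) -> (A=2 B=0)
  17. pour(A -> B) -> (A=0 B=2)
Target reached → yes.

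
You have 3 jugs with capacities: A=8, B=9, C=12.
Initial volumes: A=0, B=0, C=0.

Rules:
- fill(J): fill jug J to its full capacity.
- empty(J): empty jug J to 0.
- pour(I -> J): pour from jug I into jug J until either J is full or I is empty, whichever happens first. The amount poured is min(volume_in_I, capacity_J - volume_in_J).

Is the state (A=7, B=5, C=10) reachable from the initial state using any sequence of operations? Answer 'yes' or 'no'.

BFS explored all 554 reachable states.
Reachable set includes: (0,0,0), (0,0,1), (0,0,2), (0,0,3), (0,0,4), (0,0,5), (0,0,6), (0,0,7), (0,0,8), (0,0,9), (0,0,10), (0,0,11) ...
Target (A=7, B=5, C=10) not in reachable set → no.

Answer: no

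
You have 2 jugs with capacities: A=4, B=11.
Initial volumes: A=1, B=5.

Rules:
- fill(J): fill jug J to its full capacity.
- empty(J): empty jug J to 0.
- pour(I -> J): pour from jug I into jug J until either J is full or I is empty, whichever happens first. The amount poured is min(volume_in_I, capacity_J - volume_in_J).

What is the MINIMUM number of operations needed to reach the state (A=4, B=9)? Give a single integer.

Answer: 3

Derivation:
BFS from (A=1, B=5). One shortest path:
  1. fill(A) -> (A=4 B=5)
  2. pour(A -> B) -> (A=0 B=9)
  3. fill(A) -> (A=4 B=9)
Reached target in 3 moves.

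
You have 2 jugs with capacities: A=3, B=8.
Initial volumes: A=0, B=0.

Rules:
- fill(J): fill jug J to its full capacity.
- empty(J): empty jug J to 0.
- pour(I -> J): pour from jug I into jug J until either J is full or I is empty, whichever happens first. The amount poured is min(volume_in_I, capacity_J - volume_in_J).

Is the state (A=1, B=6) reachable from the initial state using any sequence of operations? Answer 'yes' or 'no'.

Answer: no

Derivation:
BFS explored all 22 reachable states.
Reachable set includes: (0,0), (0,1), (0,2), (0,3), (0,4), (0,5), (0,6), (0,7), (0,8), (1,0), (1,8), (2,0) ...
Target (A=1, B=6) not in reachable set → no.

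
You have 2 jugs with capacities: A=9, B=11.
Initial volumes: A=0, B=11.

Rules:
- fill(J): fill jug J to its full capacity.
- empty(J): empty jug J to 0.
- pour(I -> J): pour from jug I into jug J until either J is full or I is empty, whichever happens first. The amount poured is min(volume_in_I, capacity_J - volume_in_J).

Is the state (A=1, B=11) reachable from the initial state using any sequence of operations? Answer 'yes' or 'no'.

BFS from (A=0, B=11):
  1. fill(A) -> (A=9 B=11)
  2. empty(B) -> (A=9 B=0)
  3. pour(A -> B) -> (A=0 B=9)
  4. fill(A) -> (A=9 B=9)
  5. pour(A -> B) -> (A=7 B=11)
  6. empty(B) -> (A=7 B=0)
  7. pour(A -> B) -> (A=0 B=7)
  8. fill(A) -> (A=9 B=7)
  9. pour(A -> B) -> (A=5 B=11)
  10. empty(B) -> (A=5 B=0)
  11. pour(A -> B) -> (A=0 B=5)
  12. fill(A) -> (A=9 B=5)
  13. pour(A -> B) -> (A=3 B=11)
  14. empty(B) -> (A=3 B=0)
  15. pour(A -> B) -> (A=0 B=3)
  16. fill(A) -> (A=9 B=3)
  17. pour(A -> B) -> (A=1 B=11)
Target reached → yes.

Answer: yes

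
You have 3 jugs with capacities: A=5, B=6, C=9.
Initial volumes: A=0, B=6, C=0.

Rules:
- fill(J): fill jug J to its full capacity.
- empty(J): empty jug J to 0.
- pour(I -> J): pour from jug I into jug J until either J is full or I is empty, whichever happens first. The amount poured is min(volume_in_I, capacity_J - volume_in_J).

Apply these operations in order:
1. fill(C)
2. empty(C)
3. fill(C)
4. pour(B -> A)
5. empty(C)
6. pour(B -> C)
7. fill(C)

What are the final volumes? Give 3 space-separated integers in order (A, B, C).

Answer: 5 0 9

Derivation:
Step 1: fill(C) -> (A=0 B=6 C=9)
Step 2: empty(C) -> (A=0 B=6 C=0)
Step 3: fill(C) -> (A=0 B=6 C=9)
Step 4: pour(B -> A) -> (A=5 B=1 C=9)
Step 5: empty(C) -> (A=5 B=1 C=0)
Step 6: pour(B -> C) -> (A=5 B=0 C=1)
Step 7: fill(C) -> (A=5 B=0 C=9)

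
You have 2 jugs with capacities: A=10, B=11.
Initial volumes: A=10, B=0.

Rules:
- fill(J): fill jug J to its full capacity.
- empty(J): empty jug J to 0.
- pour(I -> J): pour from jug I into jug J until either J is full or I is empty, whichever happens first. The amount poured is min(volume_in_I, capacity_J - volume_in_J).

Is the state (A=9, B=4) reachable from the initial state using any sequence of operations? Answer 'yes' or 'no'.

BFS explored all 42 reachable states.
Reachable set includes: (0,0), (0,1), (0,2), (0,3), (0,4), (0,5), (0,6), (0,7), (0,8), (0,9), (0,10), (0,11) ...
Target (A=9, B=4) not in reachable set → no.

Answer: no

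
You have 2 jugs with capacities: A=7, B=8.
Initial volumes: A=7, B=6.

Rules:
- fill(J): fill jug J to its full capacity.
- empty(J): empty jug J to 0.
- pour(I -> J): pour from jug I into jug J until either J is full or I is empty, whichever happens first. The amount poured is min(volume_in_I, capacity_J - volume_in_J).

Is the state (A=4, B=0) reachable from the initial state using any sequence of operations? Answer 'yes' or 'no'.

BFS from (A=7, B=6):
  1. pour(A -> B) -> (A=5 B=8)
  2. empty(B) -> (A=5 B=0)
  3. pour(A -> B) -> (A=0 B=5)
  4. fill(A) -> (A=7 B=5)
  5. pour(A -> B) -> (A=4 B=8)
  6. empty(B) -> (A=4 B=0)
Target reached → yes.

Answer: yes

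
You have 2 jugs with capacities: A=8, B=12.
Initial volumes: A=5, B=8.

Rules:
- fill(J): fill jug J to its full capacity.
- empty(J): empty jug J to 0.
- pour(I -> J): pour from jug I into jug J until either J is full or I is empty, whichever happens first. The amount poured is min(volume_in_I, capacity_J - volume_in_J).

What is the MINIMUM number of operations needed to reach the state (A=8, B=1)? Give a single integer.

BFS from (A=5, B=8). One shortest path:
  1. fill(B) -> (A=5 B=12)
  2. pour(B -> A) -> (A=8 B=9)
  3. empty(A) -> (A=0 B=9)
  4. pour(B -> A) -> (A=8 B=1)
Reached target in 4 moves.

Answer: 4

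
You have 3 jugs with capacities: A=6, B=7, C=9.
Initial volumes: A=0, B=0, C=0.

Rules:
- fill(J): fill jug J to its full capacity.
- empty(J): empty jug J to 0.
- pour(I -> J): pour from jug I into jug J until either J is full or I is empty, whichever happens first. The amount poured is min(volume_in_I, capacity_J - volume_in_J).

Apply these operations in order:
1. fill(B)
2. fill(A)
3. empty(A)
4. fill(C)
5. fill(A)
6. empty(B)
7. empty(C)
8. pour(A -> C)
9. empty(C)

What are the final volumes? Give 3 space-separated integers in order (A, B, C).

Step 1: fill(B) -> (A=0 B=7 C=0)
Step 2: fill(A) -> (A=6 B=7 C=0)
Step 3: empty(A) -> (A=0 B=7 C=0)
Step 4: fill(C) -> (A=0 B=7 C=9)
Step 5: fill(A) -> (A=6 B=7 C=9)
Step 6: empty(B) -> (A=6 B=0 C=9)
Step 7: empty(C) -> (A=6 B=0 C=0)
Step 8: pour(A -> C) -> (A=0 B=0 C=6)
Step 9: empty(C) -> (A=0 B=0 C=0)

Answer: 0 0 0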